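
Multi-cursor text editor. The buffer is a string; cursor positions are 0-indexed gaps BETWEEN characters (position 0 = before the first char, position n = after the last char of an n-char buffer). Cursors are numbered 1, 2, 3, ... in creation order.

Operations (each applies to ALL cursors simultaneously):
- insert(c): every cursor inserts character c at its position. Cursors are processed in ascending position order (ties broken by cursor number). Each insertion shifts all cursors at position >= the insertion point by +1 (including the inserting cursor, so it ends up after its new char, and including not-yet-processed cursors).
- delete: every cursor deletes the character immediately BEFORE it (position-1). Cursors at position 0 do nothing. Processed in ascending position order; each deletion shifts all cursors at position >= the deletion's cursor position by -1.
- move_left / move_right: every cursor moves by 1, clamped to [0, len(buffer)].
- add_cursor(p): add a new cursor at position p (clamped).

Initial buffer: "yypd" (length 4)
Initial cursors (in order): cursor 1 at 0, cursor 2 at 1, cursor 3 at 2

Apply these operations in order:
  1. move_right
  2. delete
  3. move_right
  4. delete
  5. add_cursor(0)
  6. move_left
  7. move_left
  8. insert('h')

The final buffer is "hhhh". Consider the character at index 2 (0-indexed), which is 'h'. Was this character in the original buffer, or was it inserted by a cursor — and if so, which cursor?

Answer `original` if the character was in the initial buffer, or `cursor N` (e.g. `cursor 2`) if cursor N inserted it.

Answer: cursor 3

Derivation:
After op 1 (move_right): buffer="yypd" (len 4), cursors c1@1 c2@2 c3@3, authorship ....
After op 2 (delete): buffer="d" (len 1), cursors c1@0 c2@0 c3@0, authorship .
After op 3 (move_right): buffer="d" (len 1), cursors c1@1 c2@1 c3@1, authorship .
After op 4 (delete): buffer="" (len 0), cursors c1@0 c2@0 c3@0, authorship 
After op 5 (add_cursor(0)): buffer="" (len 0), cursors c1@0 c2@0 c3@0 c4@0, authorship 
After op 6 (move_left): buffer="" (len 0), cursors c1@0 c2@0 c3@0 c4@0, authorship 
After op 7 (move_left): buffer="" (len 0), cursors c1@0 c2@0 c3@0 c4@0, authorship 
After op 8 (insert('h')): buffer="hhhh" (len 4), cursors c1@4 c2@4 c3@4 c4@4, authorship 1234
Authorship (.=original, N=cursor N): 1 2 3 4
Index 2: author = 3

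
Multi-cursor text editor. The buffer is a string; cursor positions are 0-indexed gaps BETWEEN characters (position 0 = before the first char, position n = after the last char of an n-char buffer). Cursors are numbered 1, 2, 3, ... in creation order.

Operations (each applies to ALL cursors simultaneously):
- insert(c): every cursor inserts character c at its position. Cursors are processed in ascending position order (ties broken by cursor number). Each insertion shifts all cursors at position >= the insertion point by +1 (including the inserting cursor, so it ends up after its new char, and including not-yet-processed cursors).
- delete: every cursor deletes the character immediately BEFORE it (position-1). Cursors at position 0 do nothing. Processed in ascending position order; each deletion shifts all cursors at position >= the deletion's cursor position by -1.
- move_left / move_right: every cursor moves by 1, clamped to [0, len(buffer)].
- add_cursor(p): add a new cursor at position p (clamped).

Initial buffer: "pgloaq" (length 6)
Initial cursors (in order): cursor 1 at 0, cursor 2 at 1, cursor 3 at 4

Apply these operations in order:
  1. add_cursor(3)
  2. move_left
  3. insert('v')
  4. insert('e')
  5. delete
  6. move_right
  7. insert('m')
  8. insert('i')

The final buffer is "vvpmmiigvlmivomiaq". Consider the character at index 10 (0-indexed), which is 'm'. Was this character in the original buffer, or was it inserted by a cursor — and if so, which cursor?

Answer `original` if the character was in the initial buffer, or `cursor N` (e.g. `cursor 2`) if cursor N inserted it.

Answer: cursor 4

Derivation:
After op 1 (add_cursor(3)): buffer="pgloaq" (len 6), cursors c1@0 c2@1 c4@3 c3@4, authorship ......
After op 2 (move_left): buffer="pgloaq" (len 6), cursors c1@0 c2@0 c4@2 c3@3, authorship ......
After op 3 (insert('v')): buffer="vvpgvlvoaq" (len 10), cursors c1@2 c2@2 c4@5 c3@7, authorship 12..4.3...
After op 4 (insert('e')): buffer="vveepgvelveoaq" (len 14), cursors c1@4 c2@4 c4@8 c3@11, authorship 1212..44.33...
After op 5 (delete): buffer="vvpgvlvoaq" (len 10), cursors c1@2 c2@2 c4@5 c3@7, authorship 12..4.3...
After op 6 (move_right): buffer="vvpgvlvoaq" (len 10), cursors c1@3 c2@3 c4@6 c3@8, authorship 12..4.3...
After op 7 (insert('m')): buffer="vvpmmgvlmvomaq" (len 14), cursors c1@5 c2@5 c4@9 c3@12, authorship 12.12.4.43.3..
After op 8 (insert('i')): buffer="vvpmmiigvlmivomiaq" (len 18), cursors c1@7 c2@7 c4@12 c3@16, authorship 12.1212.4.443.33..
Authorship (.=original, N=cursor N): 1 2 . 1 2 1 2 . 4 . 4 4 3 . 3 3 . .
Index 10: author = 4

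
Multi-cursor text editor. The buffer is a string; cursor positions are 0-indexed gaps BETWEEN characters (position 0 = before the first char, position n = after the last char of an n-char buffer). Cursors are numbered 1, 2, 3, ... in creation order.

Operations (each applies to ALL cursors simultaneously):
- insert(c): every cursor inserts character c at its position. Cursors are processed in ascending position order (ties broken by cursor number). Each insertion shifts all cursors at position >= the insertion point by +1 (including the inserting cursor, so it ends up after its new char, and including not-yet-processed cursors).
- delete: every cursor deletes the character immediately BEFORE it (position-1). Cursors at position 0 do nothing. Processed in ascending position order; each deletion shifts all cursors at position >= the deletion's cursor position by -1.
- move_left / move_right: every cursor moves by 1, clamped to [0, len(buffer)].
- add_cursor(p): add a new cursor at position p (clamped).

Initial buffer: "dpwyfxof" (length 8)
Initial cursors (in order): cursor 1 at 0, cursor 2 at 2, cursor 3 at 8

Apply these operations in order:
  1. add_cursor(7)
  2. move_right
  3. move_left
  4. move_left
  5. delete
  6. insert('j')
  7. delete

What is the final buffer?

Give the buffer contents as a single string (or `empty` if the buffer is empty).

Answer: pwyof

Derivation:
After op 1 (add_cursor(7)): buffer="dpwyfxof" (len 8), cursors c1@0 c2@2 c4@7 c3@8, authorship ........
After op 2 (move_right): buffer="dpwyfxof" (len 8), cursors c1@1 c2@3 c3@8 c4@8, authorship ........
After op 3 (move_left): buffer="dpwyfxof" (len 8), cursors c1@0 c2@2 c3@7 c4@7, authorship ........
After op 4 (move_left): buffer="dpwyfxof" (len 8), cursors c1@0 c2@1 c3@6 c4@6, authorship ........
After op 5 (delete): buffer="pwyof" (len 5), cursors c1@0 c2@0 c3@3 c4@3, authorship .....
After op 6 (insert('j')): buffer="jjpwyjjof" (len 9), cursors c1@2 c2@2 c3@7 c4@7, authorship 12...34..
After op 7 (delete): buffer="pwyof" (len 5), cursors c1@0 c2@0 c3@3 c4@3, authorship .....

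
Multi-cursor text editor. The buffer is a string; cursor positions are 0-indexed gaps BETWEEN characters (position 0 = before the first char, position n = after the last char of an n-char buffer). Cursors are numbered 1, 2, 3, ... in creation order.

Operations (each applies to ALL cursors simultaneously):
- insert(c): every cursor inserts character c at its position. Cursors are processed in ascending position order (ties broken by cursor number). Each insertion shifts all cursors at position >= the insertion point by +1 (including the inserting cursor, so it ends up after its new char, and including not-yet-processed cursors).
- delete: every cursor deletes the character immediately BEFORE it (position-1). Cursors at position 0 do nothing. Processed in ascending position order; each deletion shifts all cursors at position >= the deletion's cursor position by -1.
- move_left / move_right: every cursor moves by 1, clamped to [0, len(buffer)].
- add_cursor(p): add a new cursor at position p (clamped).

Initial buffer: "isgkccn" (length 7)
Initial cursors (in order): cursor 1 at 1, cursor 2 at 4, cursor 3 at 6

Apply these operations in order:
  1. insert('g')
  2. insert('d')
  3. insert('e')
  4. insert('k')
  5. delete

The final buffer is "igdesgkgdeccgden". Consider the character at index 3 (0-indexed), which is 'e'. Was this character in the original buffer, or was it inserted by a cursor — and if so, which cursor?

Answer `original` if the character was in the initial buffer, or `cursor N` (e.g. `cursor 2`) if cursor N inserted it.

After op 1 (insert('g')): buffer="igsgkgccgn" (len 10), cursors c1@2 c2@6 c3@9, authorship .1...2..3.
After op 2 (insert('d')): buffer="igdsgkgdccgdn" (len 13), cursors c1@3 c2@8 c3@12, authorship .11...22..33.
After op 3 (insert('e')): buffer="igdesgkgdeccgden" (len 16), cursors c1@4 c2@10 c3@15, authorship .111...222..333.
After op 4 (insert('k')): buffer="igdeksgkgdekccgdekn" (len 19), cursors c1@5 c2@12 c3@18, authorship .1111...2222..3333.
After op 5 (delete): buffer="igdesgkgdeccgden" (len 16), cursors c1@4 c2@10 c3@15, authorship .111...222..333.
Authorship (.=original, N=cursor N): . 1 1 1 . . . 2 2 2 . . 3 3 3 .
Index 3: author = 1

Answer: cursor 1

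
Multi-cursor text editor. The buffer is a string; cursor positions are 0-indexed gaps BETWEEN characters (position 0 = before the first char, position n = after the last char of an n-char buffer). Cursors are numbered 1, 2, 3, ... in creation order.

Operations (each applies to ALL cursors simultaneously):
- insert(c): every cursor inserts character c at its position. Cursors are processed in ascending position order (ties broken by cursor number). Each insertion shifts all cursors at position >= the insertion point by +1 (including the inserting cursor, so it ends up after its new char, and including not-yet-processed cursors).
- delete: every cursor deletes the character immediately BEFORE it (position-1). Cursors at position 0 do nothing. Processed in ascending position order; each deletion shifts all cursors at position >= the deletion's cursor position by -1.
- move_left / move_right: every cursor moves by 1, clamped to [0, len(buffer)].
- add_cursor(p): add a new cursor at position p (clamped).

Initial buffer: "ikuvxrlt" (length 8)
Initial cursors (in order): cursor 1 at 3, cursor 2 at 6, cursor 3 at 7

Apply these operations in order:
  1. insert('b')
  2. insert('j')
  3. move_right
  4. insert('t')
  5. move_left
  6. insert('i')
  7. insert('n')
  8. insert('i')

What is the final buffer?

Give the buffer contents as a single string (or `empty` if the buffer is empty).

Answer: ikubjvinitxrbjlinitbjtinit

Derivation:
After op 1 (insert('b')): buffer="ikubvxrblbt" (len 11), cursors c1@4 c2@8 c3@10, authorship ...1...2.3.
After op 2 (insert('j')): buffer="ikubjvxrbjlbjt" (len 14), cursors c1@5 c2@10 c3@13, authorship ...11...22.33.
After op 3 (move_right): buffer="ikubjvxrbjlbjt" (len 14), cursors c1@6 c2@11 c3@14, authorship ...11...22.33.
After op 4 (insert('t')): buffer="ikubjvtxrbjltbjtt" (len 17), cursors c1@7 c2@13 c3@17, authorship ...11.1..22.233.3
After op 5 (move_left): buffer="ikubjvtxrbjltbjtt" (len 17), cursors c1@6 c2@12 c3@16, authorship ...11.1..22.233.3
After op 6 (insert('i')): buffer="ikubjvitxrbjlitbjtit" (len 20), cursors c1@7 c2@14 c3@19, authorship ...11.11..22.2233.33
After op 7 (insert('n')): buffer="ikubjvintxrbjlintbjtint" (len 23), cursors c1@8 c2@16 c3@22, authorship ...11.111..22.22233.333
After op 8 (insert('i')): buffer="ikubjvinitxrbjlinitbjtinit" (len 26), cursors c1@9 c2@18 c3@25, authorship ...11.1111..22.222233.3333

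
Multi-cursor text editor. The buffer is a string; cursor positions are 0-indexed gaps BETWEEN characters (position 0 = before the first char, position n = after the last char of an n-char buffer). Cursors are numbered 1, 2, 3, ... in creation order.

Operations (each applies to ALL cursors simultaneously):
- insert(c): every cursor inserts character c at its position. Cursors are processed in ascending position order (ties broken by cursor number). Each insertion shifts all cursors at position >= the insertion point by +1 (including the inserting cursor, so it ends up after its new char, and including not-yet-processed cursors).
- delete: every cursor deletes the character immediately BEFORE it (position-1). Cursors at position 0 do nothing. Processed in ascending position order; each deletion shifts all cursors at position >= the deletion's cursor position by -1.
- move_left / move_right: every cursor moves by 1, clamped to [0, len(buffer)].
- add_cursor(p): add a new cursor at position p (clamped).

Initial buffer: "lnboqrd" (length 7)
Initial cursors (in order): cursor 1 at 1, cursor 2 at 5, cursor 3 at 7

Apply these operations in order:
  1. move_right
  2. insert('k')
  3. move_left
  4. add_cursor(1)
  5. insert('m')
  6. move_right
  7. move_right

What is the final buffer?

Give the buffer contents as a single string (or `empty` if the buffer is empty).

After op 1 (move_right): buffer="lnboqrd" (len 7), cursors c1@2 c2@6 c3@7, authorship .......
After op 2 (insert('k')): buffer="lnkboqrkdk" (len 10), cursors c1@3 c2@8 c3@10, authorship ..1....2.3
After op 3 (move_left): buffer="lnkboqrkdk" (len 10), cursors c1@2 c2@7 c3@9, authorship ..1....2.3
After op 4 (add_cursor(1)): buffer="lnkboqrkdk" (len 10), cursors c4@1 c1@2 c2@7 c3@9, authorship ..1....2.3
After op 5 (insert('m')): buffer="lmnmkboqrmkdmk" (len 14), cursors c4@2 c1@4 c2@10 c3@13, authorship .4.11....22.33
After op 6 (move_right): buffer="lmnmkboqrmkdmk" (len 14), cursors c4@3 c1@5 c2@11 c3@14, authorship .4.11....22.33
After op 7 (move_right): buffer="lmnmkboqrmkdmk" (len 14), cursors c4@4 c1@6 c2@12 c3@14, authorship .4.11....22.33

Answer: lmnmkboqrmkdmk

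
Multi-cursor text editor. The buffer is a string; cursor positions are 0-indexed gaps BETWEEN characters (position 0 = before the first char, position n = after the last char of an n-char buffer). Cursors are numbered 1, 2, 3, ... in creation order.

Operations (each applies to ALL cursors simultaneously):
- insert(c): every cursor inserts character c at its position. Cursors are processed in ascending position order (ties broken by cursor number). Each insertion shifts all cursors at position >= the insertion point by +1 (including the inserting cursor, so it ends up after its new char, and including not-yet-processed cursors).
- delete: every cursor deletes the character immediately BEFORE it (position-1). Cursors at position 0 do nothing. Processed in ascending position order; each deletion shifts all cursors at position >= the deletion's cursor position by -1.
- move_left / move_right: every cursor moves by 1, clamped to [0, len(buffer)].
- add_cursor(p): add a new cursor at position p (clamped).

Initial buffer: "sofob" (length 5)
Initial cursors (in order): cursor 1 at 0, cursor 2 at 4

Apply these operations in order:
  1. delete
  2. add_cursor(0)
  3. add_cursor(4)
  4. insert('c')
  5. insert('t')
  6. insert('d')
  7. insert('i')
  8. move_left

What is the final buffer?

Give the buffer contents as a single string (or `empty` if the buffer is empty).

After op 1 (delete): buffer="sofb" (len 4), cursors c1@0 c2@3, authorship ....
After op 2 (add_cursor(0)): buffer="sofb" (len 4), cursors c1@0 c3@0 c2@3, authorship ....
After op 3 (add_cursor(4)): buffer="sofb" (len 4), cursors c1@0 c3@0 c2@3 c4@4, authorship ....
After op 4 (insert('c')): buffer="ccsofcbc" (len 8), cursors c1@2 c3@2 c2@6 c4@8, authorship 13...2.4
After op 5 (insert('t')): buffer="ccttsofctbct" (len 12), cursors c1@4 c3@4 c2@9 c4@12, authorship 1313...22.44
After op 6 (insert('d')): buffer="ccttddsofctdbctd" (len 16), cursors c1@6 c3@6 c2@12 c4@16, authorship 131313...222.444
After op 7 (insert('i')): buffer="ccttddiisofctdibctdi" (len 20), cursors c1@8 c3@8 c2@15 c4@20, authorship 13131313...2222.4444
After op 8 (move_left): buffer="ccttddiisofctdibctdi" (len 20), cursors c1@7 c3@7 c2@14 c4@19, authorship 13131313...2222.4444

Answer: ccttddiisofctdibctdi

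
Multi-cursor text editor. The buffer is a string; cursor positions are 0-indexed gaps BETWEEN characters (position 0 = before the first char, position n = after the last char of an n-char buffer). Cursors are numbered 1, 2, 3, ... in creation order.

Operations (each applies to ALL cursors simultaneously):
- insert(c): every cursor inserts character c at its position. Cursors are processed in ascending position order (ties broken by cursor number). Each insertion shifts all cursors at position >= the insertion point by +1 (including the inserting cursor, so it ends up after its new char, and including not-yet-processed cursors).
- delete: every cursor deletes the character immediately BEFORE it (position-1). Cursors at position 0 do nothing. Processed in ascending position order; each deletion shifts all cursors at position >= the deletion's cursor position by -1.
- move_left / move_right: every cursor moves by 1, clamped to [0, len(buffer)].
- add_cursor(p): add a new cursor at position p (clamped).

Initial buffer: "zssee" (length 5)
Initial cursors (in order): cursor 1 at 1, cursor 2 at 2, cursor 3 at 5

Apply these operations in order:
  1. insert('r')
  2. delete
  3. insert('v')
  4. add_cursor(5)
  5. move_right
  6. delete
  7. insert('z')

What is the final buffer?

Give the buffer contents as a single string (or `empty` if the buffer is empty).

After op 1 (insert('r')): buffer="zrsrseer" (len 8), cursors c1@2 c2@4 c3@8, authorship .1.2...3
After op 2 (delete): buffer="zssee" (len 5), cursors c1@1 c2@2 c3@5, authorship .....
After op 3 (insert('v')): buffer="zvsvseev" (len 8), cursors c1@2 c2@4 c3@8, authorship .1.2...3
After op 4 (add_cursor(5)): buffer="zvsvseev" (len 8), cursors c1@2 c2@4 c4@5 c3@8, authorship .1.2...3
After op 5 (move_right): buffer="zvsvseev" (len 8), cursors c1@3 c2@5 c4@6 c3@8, authorship .1.2...3
After op 6 (delete): buffer="zvve" (len 4), cursors c1@2 c2@3 c4@3 c3@4, authorship .12.
After op 7 (insert('z')): buffer="zvzvzzez" (len 8), cursors c1@3 c2@6 c4@6 c3@8, authorship .11224.3

Answer: zvzvzzez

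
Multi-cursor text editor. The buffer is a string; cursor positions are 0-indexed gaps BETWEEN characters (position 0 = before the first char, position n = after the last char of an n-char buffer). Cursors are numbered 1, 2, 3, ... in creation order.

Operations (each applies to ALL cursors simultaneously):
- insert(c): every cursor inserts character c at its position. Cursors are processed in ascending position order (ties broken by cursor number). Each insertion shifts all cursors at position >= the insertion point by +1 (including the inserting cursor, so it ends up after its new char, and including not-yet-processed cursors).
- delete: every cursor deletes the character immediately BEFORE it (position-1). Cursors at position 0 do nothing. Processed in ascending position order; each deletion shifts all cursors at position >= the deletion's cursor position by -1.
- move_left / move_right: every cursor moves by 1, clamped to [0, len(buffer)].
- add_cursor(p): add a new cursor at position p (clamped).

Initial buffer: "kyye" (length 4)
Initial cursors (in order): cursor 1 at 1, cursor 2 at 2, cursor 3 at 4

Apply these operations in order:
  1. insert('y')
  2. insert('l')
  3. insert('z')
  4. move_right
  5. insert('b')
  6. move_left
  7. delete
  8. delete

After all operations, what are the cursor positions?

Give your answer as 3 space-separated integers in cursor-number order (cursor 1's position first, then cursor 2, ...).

After op 1 (insert('y')): buffer="kyyyyey" (len 7), cursors c1@2 c2@4 c3@7, authorship .1.2..3
After op 2 (insert('l')): buffer="kylyylyeyl" (len 10), cursors c1@3 c2@6 c3@10, authorship .11.22..33
After op 3 (insert('z')): buffer="kylzyylzyeylz" (len 13), cursors c1@4 c2@8 c3@13, authorship .111.222..333
After op 4 (move_right): buffer="kylzyylzyeylz" (len 13), cursors c1@5 c2@9 c3@13, authorship .111.222..333
After op 5 (insert('b')): buffer="kylzybylzybeylzb" (len 16), cursors c1@6 c2@11 c3@16, authorship .111.1222.2.3333
After op 6 (move_left): buffer="kylzybylzybeylzb" (len 16), cursors c1@5 c2@10 c3@15, authorship .111.1222.2.3333
After op 7 (delete): buffer="kylzbylzbeylb" (len 13), cursors c1@4 c2@8 c3@12, authorship .11112222.333
After op 8 (delete): buffer="kylbylbeyb" (len 10), cursors c1@3 c2@6 c3@9, authorship .111222.33

Answer: 3 6 9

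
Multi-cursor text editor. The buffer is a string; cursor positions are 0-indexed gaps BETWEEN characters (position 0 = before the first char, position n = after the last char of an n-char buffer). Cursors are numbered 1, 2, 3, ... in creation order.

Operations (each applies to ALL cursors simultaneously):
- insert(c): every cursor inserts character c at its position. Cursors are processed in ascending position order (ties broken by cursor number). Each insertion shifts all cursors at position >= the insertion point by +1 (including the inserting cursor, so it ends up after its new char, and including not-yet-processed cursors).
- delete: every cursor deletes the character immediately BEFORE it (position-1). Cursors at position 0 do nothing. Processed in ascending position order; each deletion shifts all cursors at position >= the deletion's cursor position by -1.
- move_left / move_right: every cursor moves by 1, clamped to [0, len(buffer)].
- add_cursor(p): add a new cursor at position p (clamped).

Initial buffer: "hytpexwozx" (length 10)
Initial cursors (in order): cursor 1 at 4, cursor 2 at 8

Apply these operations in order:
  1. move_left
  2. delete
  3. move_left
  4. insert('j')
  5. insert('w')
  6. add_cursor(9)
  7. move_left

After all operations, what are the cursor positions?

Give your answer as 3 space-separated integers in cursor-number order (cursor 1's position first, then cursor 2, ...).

After op 1 (move_left): buffer="hytpexwozx" (len 10), cursors c1@3 c2@7, authorship ..........
After op 2 (delete): buffer="hypexozx" (len 8), cursors c1@2 c2@5, authorship ........
After op 3 (move_left): buffer="hypexozx" (len 8), cursors c1@1 c2@4, authorship ........
After op 4 (insert('j')): buffer="hjypejxozx" (len 10), cursors c1@2 c2@6, authorship .1...2....
After op 5 (insert('w')): buffer="hjwypejwxozx" (len 12), cursors c1@3 c2@8, authorship .11...22....
After op 6 (add_cursor(9)): buffer="hjwypejwxozx" (len 12), cursors c1@3 c2@8 c3@9, authorship .11...22....
After op 7 (move_left): buffer="hjwypejwxozx" (len 12), cursors c1@2 c2@7 c3@8, authorship .11...22....

Answer: 2 7 8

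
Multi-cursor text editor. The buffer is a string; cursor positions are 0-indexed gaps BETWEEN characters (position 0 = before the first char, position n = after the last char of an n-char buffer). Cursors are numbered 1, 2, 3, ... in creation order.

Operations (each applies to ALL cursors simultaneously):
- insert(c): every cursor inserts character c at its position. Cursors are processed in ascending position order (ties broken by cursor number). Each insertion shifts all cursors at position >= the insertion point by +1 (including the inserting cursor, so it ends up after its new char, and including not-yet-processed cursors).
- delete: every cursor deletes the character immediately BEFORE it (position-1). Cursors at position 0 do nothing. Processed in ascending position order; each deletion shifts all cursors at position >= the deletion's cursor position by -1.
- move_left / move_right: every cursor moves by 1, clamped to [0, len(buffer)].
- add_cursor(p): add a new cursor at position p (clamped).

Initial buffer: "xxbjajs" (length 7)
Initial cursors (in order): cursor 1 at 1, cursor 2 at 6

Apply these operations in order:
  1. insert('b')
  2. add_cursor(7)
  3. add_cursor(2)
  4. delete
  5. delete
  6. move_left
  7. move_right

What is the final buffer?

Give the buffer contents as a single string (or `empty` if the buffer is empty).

Answer: xbs

Derivation:
After op 1 (insert('b')): buffer="xbxbjajbs" (len 9), cursors c1@2 c2@8, authorship .1.....2.
After op 2 (add_cursor(7)): buffer="xbxbjajbs" (len 9), cursors c1@2 c3@7 c2@8, authorship .1.....2.
After op 3 (add_cursor(2)): buffer="xbxbjajbs" (len 9), cursors c1@2 c4@2 c3@7 c2@8, authorship .1.....2.
After op 4 (delete): buffer="xbjas" (len 5), cursors c1@0 c4@0 c2@4 c3@4, authorship .....
After op 5 (delete): buffer="xbs" (len 3), cursors c1@0 c4@0 c2@2 c3@2, authorship ...
After op 6 (move_left): buffer="xbs" (len 3), cursors c1@0 c4@0 c2@1 c3@1, authorship ...
After op 7 (move_right): buffer="xbs" (len 3), cursors c1@1 c4@1 c2@2 c3@2, authorship ...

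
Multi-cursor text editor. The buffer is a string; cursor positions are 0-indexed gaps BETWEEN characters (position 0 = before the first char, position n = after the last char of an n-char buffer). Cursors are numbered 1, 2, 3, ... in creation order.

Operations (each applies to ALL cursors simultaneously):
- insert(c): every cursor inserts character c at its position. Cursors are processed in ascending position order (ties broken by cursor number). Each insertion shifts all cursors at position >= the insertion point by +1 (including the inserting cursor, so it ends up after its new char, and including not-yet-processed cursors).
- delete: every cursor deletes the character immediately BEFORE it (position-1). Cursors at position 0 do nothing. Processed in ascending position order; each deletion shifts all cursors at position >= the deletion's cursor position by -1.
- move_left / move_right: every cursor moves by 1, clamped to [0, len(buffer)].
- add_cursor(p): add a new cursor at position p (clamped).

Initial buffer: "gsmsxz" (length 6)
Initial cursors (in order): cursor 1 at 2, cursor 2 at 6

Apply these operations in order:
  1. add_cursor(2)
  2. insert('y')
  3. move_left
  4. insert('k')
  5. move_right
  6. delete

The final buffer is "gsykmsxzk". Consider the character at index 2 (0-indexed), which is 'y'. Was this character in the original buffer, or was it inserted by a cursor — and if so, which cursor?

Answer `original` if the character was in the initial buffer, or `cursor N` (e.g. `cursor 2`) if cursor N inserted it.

Answer: cursor 1

Derivation:
After op 1 (add_cursor(2)): buffer="gsmsxz" (len 6), cursors c1@2 c3@2 c2@6, authorship ......
After op 2 (insert('y')): buffer="gsyymsxzy" (len 9), cursors c1@4 c3@4 c2@9, authorship ..13....2
After op 3 (move_left): buffer="gsyymsxzy" (len 9), cursors c1@3 c3@3 c2@8, authorship ..13....2
After op 4 (insert('k')): buffer="gsykkymsxzky" (len 12), cursors c1@5 c3@5 c2@11, authorship ..1133....22
After op 5 (move_right): buffer="gsykkymsxzky" (len 12), cursors c1@6 c3@6 c2@12, authorship ..1133....22
After op 6 (delete): buffer="gsykmsxzk" (len 9), cursors c1@4 c3@4 c2@9, authorship ..11....2
Authorship (.=original, N=cursor N): . . 1 1 . . . . 2
Index 2: author = 1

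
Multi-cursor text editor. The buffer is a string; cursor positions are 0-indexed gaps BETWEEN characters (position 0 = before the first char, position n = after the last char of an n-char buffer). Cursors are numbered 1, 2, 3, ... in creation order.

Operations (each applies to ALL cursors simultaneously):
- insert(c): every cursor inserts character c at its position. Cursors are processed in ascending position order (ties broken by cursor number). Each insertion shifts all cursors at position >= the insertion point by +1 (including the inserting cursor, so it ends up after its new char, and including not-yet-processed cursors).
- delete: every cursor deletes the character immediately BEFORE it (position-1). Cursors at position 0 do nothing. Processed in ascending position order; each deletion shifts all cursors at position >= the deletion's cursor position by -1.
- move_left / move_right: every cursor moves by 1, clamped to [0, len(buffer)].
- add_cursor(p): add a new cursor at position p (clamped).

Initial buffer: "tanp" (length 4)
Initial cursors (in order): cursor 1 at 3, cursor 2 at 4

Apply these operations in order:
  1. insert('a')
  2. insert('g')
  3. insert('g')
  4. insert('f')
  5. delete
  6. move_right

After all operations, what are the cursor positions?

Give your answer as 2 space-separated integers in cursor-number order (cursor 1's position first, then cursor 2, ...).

Answer: 7 10

Derivation:
After op 1 (insert('a')): buffer="tanapa" (len 6), cursors c1@4 c2@6, authorship ...1.2
After op 2 (insert('g')): buffer="tanagpag" (len 8), cursors c1@5 c2@8, authorship ...11.22
After op 3 (insert('g')): buffer="tanaggpagg" (len 10), cursors c1@6 c2@10, authorship ...111.222
After op 4 (insert('f')): buffer="tanaggfpaggf" (len 12), cursors c1@7 c2@12, authorship ...1111.2222
After op 5 (delete): buffer="tanaggpagg" (len 10), cursors c1@6 c2@10, authorship ...111.222
After op 6 (move_right): buffer="tanaggpagg" (len 10), cursors c1@7 c2@10, authorship ...111.222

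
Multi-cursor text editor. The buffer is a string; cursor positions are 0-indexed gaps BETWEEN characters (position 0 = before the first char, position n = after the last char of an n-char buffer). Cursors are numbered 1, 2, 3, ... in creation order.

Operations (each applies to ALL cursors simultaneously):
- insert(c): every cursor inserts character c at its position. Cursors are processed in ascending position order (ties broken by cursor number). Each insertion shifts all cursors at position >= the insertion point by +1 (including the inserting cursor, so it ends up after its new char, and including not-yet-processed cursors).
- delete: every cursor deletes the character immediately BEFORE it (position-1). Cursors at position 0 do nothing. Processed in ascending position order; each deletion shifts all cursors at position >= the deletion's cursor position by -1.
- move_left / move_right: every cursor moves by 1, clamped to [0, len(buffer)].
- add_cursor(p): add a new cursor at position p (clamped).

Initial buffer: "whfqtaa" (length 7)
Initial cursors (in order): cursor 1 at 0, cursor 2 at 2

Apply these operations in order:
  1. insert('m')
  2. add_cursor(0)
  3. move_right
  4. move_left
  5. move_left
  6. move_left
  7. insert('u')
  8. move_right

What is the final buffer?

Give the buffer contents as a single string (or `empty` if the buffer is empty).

After op 1 (insert('m')): buffer="mwhmfqtaa" (len 9), cursors c1@1 c2@4, authorship 1..2.....
After op 2 (add_cursor(0)): buffer="mwhmfqtaa" (len 9), cursors c3@0 c1@1 c2@4, authorship 1..2.....
After op 3 (move_right): buffer="mwhmfqtaa" (len 9), cursors c3@1 c1@2 c2@5, authorship 1..2.....
After op 4 (move_left): buffer="mwhmfqtaa" (len 9), cursors c3@0 c1@1 c2@4, authorship 1..2.....
After op 5 (move_left): buffer="mwhmfqtaa" (len 9), cursors c1@0 c3@0 c2@3, authorship 1..2.....
After op 6 (move_left): buffer="mwhmfqtaa" (len 9), cursors c1@0 c3@0 c2@2, authorship 1..2.....
After op 7 (insert('u')): buffer="uumwuhmfqtaa" (len 12), cursors c1@2 c3@2 c2@5, authorship 131.2.2.....
After op 8 (move_right): buffer="uumwuhmfqtaa" (len 12), cursors c1@3 c3@3 c2@6, authorship 131.2.2.....

Answer: uumwuhmfqtaa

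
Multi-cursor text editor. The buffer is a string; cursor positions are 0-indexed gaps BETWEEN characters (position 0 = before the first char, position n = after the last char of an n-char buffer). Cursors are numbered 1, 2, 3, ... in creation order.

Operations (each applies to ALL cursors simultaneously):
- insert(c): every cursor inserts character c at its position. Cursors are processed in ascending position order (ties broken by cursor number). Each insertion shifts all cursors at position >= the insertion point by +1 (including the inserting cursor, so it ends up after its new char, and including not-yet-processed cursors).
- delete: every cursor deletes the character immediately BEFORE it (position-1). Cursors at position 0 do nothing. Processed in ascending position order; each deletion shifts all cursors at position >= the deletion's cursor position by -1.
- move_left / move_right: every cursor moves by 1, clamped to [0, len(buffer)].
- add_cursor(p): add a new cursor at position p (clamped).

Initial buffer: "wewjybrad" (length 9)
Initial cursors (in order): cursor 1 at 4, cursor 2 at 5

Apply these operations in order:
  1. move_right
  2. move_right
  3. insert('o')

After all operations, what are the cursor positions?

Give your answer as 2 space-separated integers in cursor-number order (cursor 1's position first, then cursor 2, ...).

Answer: 7 9

Derivation:
After op 1 (move_right): buffer="wewjybrad" (len 9), cursors c1@5 c2@6, authorship .........
After op 2 (move_right): buffer="wewjybrad" (len 9), cursors c1@6 c2@7, authorship .........
After op 3 (insert('o')): buffer="wewjyboroad" (len 11), cursors c1@7 c2@9, authorship ......1.2..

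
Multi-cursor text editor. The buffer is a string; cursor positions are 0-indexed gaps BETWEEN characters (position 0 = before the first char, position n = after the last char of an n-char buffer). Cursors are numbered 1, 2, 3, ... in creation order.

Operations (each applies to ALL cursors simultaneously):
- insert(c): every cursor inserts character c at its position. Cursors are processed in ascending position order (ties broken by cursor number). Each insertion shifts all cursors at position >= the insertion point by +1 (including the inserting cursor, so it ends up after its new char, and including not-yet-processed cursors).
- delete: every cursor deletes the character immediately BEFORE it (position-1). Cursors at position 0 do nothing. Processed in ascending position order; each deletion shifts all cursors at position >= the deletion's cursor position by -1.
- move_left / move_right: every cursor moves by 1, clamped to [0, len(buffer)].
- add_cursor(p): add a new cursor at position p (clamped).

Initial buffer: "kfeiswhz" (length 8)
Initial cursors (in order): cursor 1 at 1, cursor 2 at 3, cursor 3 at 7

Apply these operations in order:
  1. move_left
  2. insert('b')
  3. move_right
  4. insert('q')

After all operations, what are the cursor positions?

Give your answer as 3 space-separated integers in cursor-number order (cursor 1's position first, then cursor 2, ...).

After op 1 (move_left): buffer="kfeiswhz" (len 8), cursors c1@0 c2@2 c3@6, authorship ........
After op 2 (insert('b')): buffer="bkfbeiswbhz" (len 11), cursors c1@1 c2@4 c3@9, authorship 1..2....3..
After op 3 (move_right): buffer="bkfbeiswbhz" (len 11), cursors c1@2 c2@5 c3@10, authorship 1..2....3..
After op 4 (insert('q')): buffer="bkqfbeqiswbhqz" (len 14), cursors c1@3 c2@7 c3@13, authorship 1.1.2.2...3.3.

Answer: 3 7 13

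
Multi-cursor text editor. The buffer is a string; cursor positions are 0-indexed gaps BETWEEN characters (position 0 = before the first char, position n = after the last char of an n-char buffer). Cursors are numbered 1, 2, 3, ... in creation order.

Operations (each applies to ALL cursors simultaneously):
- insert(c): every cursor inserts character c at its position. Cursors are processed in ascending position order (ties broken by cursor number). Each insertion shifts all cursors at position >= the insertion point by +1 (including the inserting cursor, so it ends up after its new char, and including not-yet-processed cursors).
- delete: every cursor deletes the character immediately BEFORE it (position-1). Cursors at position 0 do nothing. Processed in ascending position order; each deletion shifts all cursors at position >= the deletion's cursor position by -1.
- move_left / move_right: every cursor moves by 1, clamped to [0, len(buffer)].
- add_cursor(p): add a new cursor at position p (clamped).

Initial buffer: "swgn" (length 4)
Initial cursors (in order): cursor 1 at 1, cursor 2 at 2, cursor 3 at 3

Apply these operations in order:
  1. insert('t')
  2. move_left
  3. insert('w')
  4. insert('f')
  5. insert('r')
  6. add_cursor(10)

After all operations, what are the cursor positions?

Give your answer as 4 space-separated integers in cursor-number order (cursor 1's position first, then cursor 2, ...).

Answer: 4 9 14 10

Derivation:
After op 1 (insert('t')): buffer="stwtgtn" (len 7), cursors c1@2 c2@4 c3@6, authorship .1.2.3.
After op 2 (move_left): buffer="stwtgtn" (len 7), cursors c1@1 c2@3 c3@5, authorship .1.2.3.
After op 3 (insert('w')): buffer="swtwwtgwtn" (len 10), cursors c1@2 c2@5 c3@8, authorship .11.22.33.
After op 4 (insert('f')): buffer="swftwwftgwftn" (len 13), cursors c1@3 c2@7 c3@11, authorship .111.222.333.
After op 5 (insert('r')): buffer="swfrtwwfrtgwfrtn" (len 16), cursors c1@4 c2@9 c3@14, authorship .1111.2222.3333.
After op 6 (add_cursor(10)): buffer="swfrtwwfrtgwfrtn" (len 16), cursors c1@4 c2@9 c4@10 c3@14, authorship .1111.2222.3333.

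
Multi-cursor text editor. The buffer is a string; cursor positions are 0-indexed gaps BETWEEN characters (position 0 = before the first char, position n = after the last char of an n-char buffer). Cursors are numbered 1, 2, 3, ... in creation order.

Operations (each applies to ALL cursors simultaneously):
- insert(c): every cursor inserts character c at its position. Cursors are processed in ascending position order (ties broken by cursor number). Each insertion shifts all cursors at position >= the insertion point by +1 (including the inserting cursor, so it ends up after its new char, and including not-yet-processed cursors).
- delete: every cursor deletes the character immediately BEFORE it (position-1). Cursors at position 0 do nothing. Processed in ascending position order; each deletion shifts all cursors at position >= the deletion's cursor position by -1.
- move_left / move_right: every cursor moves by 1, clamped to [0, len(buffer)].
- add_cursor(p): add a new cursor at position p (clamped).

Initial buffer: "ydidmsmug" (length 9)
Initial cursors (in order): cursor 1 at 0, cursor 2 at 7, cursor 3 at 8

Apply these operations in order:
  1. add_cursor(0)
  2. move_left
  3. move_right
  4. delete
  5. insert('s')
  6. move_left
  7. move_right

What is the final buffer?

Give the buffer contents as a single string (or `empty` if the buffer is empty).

After op 1 (add_cursor(0)): buffer="ydidmsmug" (len 9), cursors c1@0 c4@0 c2@7 c3@8, authorship .........
After op 2 (move_left): buffer="ydidmsmug" (len 9), cursors c1@0 c4@0 c2@6 c3@7, authorship .........
After op 3 (move_right): buffer="ydidmsmug" (len 9), cursors c1@1 c4@1 c2@7 c3@8, authorship .........
After op 4 (delete): buffer="didmsg" (len 6), cursors c1@0 c4@0 c2@5 c3@5, authorship ......
After op 5 (insert('s')): buffer="ssdidmsssg" (len 10), cursors c1@2 c4@2 c2@9 c3@9, authorship 14.....23.
After op 6 (move_left): buffer="ssdidmsssg" (len 10), cursors c1@1 c4@1 c2@8 c3@8, authorship 14.....23.
After op 7 (move_right): buffer="ssdidmsssg" (len 10), cursors c1@2 c4@2 c2@9 c3@9, authorship 14.....23.

Answer: ssdidmsssg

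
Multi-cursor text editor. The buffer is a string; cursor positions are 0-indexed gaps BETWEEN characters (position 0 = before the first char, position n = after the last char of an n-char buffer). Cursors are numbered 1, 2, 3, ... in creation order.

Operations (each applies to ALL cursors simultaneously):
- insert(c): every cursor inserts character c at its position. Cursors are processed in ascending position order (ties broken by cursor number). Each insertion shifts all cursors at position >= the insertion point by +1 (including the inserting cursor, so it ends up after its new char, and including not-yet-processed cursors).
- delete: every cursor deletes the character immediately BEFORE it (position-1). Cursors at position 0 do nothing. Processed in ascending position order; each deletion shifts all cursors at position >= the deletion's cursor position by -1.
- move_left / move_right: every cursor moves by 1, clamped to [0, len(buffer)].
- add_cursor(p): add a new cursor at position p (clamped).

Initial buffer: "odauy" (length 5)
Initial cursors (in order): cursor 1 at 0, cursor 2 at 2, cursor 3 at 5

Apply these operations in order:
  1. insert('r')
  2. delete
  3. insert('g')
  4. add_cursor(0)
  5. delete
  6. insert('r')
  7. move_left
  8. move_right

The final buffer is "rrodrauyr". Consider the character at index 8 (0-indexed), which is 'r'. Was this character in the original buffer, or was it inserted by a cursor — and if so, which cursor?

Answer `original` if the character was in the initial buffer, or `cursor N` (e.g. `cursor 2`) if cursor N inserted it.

After op 1 (insert('r')): buffer="rodrauyr" (len 8), cursors c1@1 c2@4 c3@8, authorship 1..2...3
After op 2 (delete): buffer="odauy" (len 5), cursors c1@0 c2@2 c3@5, authorship .....
After op 3 (insert('g')): buffer="godgauyg" (len 8), cursors c1@1 c2@4 c3@8, authorship 1..2...3
After op 4 (add_cursor(0)): buffer="godgauyg" (len 8), cursors c4@0 c1@1 c2@4 c3@8, authorship 1..2...3
After op 5 (delete): buffer="odauy" (len 5), cursors c1@0 c4@0 c2@2 c3@5, authorship .....
After op 6 (insert('r')): buffer="rrodrauyr" (len 9), cursors c1@2 c4@2 c2@5 c3@9, authorship 14..2...3
After op 7 (move_left): buffer="rrodrauyr" (len 9), cursors c1@1 c4@1 c2@4 c3@8, authorship 14..2...3
After op 8 (move_right): buffer="rrodrauyr" (len 9), cursors c1@2 c4@2 c2@5 c3@9, authorship 14..2...3
Authorship (.=original, N=cursor N): 1 4 . . 2 . . . 3
Index 8: author = 3

Answer: cursor 3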